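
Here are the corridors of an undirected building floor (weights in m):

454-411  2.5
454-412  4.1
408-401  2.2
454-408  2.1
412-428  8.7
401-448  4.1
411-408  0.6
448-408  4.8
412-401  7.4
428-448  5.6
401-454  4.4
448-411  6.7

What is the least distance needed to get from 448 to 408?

4.8 m

Enumerating some paths:
448 → 401 → 408: 4.1+2.2 = 6.3
448 → 411 → 408: 6.7+0.6 = 7.3
448 → 408: 4.8 = 4.8
Cheapest is 448 → 408 at 4.8 m.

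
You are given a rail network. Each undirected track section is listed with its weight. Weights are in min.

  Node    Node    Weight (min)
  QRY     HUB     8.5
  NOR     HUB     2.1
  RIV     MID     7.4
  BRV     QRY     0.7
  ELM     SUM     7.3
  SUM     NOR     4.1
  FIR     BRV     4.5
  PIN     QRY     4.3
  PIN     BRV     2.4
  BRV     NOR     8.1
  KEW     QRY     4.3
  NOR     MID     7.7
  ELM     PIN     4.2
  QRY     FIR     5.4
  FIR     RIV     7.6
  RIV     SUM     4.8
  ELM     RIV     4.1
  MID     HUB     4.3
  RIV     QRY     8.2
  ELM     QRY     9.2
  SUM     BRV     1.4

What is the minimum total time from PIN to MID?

14.3 min

Settle nodes by increasing distance from PIN:
PIN: 0
BRV: 2.4  (via PIN)
QRY: 3.1  (via BRV)
SUM: 3.8  (via BRV)
ELM: 4.2  (via PIN)
FIR: 6.9  (via BRV)
KEW: 7.4  (via QRY)
NOR: 7.9  (via SUM)
RIV: 8.3  (via ELM)
HUB: 10  (via NOR)
MID: 14.3  (via HUB)
Shortest route: PIN → BRV → SUM → NOR → HUB → MID = 14.3 min.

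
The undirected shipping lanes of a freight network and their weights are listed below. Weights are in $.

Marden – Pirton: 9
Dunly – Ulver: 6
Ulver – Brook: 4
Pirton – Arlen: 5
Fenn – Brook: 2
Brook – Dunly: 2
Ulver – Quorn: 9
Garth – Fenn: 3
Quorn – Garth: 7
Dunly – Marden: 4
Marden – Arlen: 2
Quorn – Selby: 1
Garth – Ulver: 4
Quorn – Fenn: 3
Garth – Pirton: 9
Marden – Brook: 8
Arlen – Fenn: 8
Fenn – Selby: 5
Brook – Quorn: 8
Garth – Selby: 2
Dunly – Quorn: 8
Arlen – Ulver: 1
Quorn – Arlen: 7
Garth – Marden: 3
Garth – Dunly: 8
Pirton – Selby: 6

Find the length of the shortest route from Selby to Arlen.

$7

Settle nodes by increasing distance from Selby:
Selby: 0
Quorn: 1  (via Selby)
Garth: 2  (via Selby)
Fenn: 4  (via Quorn)
Marden: 5  (via Garth)
Ulver: 6  (via Garth)
Pirton: 6  (via Selby)
Brook: 6  (via Fenn)
Arlen: 7  (via Marden)
Shortest route: Selby → Garth → Marden → Arlen = $7.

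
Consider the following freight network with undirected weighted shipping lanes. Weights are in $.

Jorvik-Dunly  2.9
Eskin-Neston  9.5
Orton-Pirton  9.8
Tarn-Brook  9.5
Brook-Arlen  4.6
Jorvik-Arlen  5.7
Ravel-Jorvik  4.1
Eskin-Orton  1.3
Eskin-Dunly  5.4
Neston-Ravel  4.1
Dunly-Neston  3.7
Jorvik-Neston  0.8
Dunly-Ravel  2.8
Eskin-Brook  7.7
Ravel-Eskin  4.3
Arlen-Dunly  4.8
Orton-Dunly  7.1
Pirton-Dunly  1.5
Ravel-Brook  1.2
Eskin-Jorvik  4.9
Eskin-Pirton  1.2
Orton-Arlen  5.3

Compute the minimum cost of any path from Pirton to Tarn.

$15

Shortest distances from Pirton:
Pirton: 0
Eskin: 1.2  (via Pirton)
Dunly: 1.5  (via Pirton)
Orton: 2.5  (via Eskin)
Ravel: 4.3  (via Dunly)
Jorvik: 4.4  (via Dunly)
Neston: 5.2  (via Dunly)
Brook: 5.5  (via Ravel)
Arlen: 6.3  (via Dunly)
Tarn: 15  (via Brook)
Shortest route: Pirton–Dunly–Ravel–Brook–Tarn = $15.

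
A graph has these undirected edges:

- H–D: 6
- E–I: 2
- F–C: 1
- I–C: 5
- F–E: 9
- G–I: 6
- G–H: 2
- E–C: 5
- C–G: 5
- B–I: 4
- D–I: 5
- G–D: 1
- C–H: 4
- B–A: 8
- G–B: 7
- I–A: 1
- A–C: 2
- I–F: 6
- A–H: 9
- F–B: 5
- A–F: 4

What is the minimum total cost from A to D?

6

Settle nodes by increasing distance from A:
A: 0
I: 1  (via A)
C: 2  (via A)
E: 3  (via I)
F: 3  (via C)
B: 5  (via I)
D: 6  (via I)
Shortest route: A–I–D = 6.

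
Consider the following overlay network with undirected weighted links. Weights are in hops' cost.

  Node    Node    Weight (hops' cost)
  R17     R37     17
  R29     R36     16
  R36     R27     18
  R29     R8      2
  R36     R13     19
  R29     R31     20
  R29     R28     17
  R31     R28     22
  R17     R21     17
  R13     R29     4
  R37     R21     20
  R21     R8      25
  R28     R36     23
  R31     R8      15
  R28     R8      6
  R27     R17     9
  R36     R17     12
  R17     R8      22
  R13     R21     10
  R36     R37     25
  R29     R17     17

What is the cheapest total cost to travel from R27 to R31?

43 hops' cost

Compare a few routes:
R27 → R17 → R29 → R8 → R31: 9+17+2+15 = 43
R27 → R17 → R29 → R31: 9+17+20 = 46
Cheapest is R27 → R17 → R29 → R8 → R31 at 43 hops' cost.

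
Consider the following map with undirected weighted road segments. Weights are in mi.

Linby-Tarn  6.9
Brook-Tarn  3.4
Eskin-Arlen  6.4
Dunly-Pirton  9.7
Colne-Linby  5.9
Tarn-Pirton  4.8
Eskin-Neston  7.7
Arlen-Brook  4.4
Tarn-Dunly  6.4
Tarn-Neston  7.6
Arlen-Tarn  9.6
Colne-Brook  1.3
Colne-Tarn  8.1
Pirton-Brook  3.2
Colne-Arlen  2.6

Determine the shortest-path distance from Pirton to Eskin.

Compare a few routes:
Pirton - Brook - Arlen - Eskin: 3.2+4.4+6.4 = 14
Pirton - Tarn - Brook - Colne - Arlen - Eskin: 4.8+3.4+1.3+2.6+6.4 = 18.5
Pirton - Brook - Colne - Arlen - Eskin: 3.2+1.3+2.6+6.4 = 13.5
Cheapest is Pirton - Brook - Colne - Arlen - Eskin at 13.5 mi.

13.5 mi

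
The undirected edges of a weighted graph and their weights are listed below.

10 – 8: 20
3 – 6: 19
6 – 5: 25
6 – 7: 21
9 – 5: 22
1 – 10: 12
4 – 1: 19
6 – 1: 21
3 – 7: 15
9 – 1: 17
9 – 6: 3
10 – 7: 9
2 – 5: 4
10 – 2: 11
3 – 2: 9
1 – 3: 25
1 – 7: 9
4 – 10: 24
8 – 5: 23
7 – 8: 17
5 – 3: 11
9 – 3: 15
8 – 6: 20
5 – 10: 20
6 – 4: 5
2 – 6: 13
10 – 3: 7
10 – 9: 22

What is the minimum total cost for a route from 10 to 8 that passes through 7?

26

Shortest 10→7: 10–7 = 9
Shortest 7→8: 7–8 = 17
Total via 7: 9 + 17 = 26.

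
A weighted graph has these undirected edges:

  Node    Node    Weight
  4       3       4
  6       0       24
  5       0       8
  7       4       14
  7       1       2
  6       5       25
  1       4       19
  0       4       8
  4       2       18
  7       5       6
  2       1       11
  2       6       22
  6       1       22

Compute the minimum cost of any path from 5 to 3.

20

Running Dijkstra from 5:
5: 0
7: 6  (via 5)
0: 8  (via 5)
1: 8  (via 7)
4: 16  (via 0)
2: 19  (via 1)
3: 20  (via 4)
Shortest route: 5 → 0 → 4 → 3 = 20.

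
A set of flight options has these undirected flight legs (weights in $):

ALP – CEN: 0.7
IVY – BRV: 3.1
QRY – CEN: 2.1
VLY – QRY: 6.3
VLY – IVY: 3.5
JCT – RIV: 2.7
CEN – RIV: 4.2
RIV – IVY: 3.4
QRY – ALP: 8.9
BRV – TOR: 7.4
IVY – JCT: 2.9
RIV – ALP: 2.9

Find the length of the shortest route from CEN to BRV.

Compare a few routes:
CEN - RIV - IVY - BRV: 4.2+3.4+3.1 = 10.7
CEN - ALP - RIV - JCT - IVY - BRV: 0.7+2.9+2.7+2.9+3.1 = 12.3
CEN - ALP - RIV - IVY - BRV: 0.7+2.9+3.4+3.1 = 10.1
CEN - RIV - JCT - IVY - BRV: 4.2+2.7+2.9+3.1 = 12.9
Cheapest is CEN - ALP - RIV - IVY - BRV at $10.1.

$10.1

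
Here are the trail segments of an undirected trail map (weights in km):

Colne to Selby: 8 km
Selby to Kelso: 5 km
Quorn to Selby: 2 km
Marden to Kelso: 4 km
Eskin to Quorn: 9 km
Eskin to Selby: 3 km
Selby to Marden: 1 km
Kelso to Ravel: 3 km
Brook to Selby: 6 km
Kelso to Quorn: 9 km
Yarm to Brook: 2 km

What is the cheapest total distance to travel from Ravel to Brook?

14 km

Candidate routes:
Ravel → Kelso → Selby → Brook: 3+5+6 = 14
Ravel → Kelso → Quorn → Selby → Brook: 3+9+2+6 = 20
Cheapest is Ravel → Kelso → Selby → Brook at 14 km.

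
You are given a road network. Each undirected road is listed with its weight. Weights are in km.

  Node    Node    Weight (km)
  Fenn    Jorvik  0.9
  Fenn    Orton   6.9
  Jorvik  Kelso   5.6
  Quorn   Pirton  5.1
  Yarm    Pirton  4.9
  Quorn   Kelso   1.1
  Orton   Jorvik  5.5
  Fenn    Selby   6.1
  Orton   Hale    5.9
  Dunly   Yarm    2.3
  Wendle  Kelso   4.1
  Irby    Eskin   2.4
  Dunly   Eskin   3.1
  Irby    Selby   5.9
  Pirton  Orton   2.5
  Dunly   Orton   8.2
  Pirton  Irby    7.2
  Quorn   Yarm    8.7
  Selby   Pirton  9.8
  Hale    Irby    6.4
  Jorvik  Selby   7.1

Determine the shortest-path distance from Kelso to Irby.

Shortest distances from Kelso:
Kelso: 0
Quorn: 1.1  (via Kelso)
Wendle: 4.1  (via Kelso)
Jorvik: 5.6  (via Kelso)
Pirton: 6.2  (via Quorn)
Fenn: 6.5  (via Jorvik)
Orton: 8.7  (via Pirton)
Yarm: 9.8  (via Quorn)
Dunly: 12.1  (via Yarm)
Selby: 12.6  (via Fenn)
Irby: 13.4  (via Pirton)
Shortest route: Kelso–Quorn–Pirton–Irby = 13.4 km.

13.4 km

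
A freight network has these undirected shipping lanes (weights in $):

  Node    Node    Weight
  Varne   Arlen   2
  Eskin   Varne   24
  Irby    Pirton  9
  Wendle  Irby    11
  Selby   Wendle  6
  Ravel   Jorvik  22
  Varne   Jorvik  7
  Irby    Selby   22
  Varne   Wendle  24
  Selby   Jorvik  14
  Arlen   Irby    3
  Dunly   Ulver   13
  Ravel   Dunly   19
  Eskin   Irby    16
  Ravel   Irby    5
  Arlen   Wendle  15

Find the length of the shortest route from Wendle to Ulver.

Candidate routes:
Wendle–Arlen–Irby–Ravel–Dunly–Ulver: 15+3+5+19+13 = 55
Wendle–Irby–Ravel–Dunly–Ulver: 11+5+19+13 = 48
Cheapest is Wendle–Irby–Ravel–Dunly–Ulver at $48.

$48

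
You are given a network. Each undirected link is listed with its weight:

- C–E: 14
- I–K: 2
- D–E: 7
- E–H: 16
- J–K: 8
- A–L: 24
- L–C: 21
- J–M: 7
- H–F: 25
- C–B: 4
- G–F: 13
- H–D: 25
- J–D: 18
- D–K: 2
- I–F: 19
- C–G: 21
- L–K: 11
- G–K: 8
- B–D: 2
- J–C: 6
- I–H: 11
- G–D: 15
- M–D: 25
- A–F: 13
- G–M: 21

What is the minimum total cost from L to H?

24

Enumerating some paths:
L - K - I - H: 11+2+11 = 24
L - K - D - H: 11+2+25 = 38
L - K - D - E - H: 11+2+7+16 = 36
The minimum is 24 via L - K - I - H.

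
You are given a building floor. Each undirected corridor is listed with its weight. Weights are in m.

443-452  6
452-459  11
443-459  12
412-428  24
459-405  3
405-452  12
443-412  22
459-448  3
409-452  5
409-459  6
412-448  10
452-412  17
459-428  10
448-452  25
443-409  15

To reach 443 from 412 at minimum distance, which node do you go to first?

Enumerating some paths:
412–443: 22 = 22
412–452–443: 17+6 = 23
The minimum is 22 m via 412–443.
So from 412 the first move is to 443.

443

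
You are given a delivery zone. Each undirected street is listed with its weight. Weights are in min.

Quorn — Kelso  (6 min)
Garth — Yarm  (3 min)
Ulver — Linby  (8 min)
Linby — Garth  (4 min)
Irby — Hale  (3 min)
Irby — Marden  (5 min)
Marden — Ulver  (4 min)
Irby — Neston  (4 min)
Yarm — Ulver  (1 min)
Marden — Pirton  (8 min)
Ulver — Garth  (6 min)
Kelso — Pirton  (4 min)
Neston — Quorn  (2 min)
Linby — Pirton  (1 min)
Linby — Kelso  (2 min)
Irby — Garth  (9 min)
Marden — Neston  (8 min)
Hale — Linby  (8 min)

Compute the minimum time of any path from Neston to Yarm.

Shortest distances from Neston:
Neston: 0
Quorn: 2  (via Neston)
Irby: 4  (via Neston)
Hale: 7  (via Irby)
Marden: 8  (via Neston)
Kelso: 8  (via Quorn)
Linby: 10  (via Kelso)
Pirton: 11  (via Linby)
Ulver: 12  (via Marden)
Garth: 13  (via Irby)
Yarm: 13  (via Ulver)
Shortest route: Neston–Marden–Ulver–Yarm = 13 min.

13 min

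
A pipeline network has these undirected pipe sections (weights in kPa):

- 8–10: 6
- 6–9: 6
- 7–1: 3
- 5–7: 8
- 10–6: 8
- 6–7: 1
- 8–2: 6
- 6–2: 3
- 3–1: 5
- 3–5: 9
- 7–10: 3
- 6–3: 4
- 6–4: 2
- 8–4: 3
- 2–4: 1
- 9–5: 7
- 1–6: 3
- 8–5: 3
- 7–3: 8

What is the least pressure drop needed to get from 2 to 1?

6 kPa

Shortest distances from 2:
2: 0
4: 1  (via 2)
6: 3  (via 2)
7: 4  (via 6)
8: 4  (via 4)
1: 6  (via 6)
Shortest route: 2 → 6 → 1 = 6 kPa.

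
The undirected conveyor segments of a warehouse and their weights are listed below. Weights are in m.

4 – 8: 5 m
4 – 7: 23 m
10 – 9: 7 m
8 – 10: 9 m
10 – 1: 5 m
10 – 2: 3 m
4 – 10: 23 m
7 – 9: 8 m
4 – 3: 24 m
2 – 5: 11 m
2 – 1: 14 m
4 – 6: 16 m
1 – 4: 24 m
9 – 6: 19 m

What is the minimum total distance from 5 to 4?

28 m

Candidate routes:
5 - 2 - 10 - 1 - 4: 11+3+5+24 = 43
5 - 2 - 10 - 4: 11+3+23 = 37
5 - 2 - 10 - 8 - 4: 11+3+9+5 = 28
The minimum is 28 m via 5 - 2 - 10 - 8 - 4.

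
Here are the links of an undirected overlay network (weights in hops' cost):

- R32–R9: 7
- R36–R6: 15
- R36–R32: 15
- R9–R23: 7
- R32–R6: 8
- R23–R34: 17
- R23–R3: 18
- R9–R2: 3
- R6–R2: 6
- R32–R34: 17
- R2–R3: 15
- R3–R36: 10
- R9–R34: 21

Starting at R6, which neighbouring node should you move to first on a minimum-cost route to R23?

Enumerating some paths:
R6–R2–R3–R23: 6+15+18 = 39
R6–R32–R9–R23: 8+7+7 = 22
R6–R2–R9–R23: 6+3+7 = 16
Cheapest is R6–R2–R9–R23 at 16 hops' cost.
So from R6 the first move is to R2.

R2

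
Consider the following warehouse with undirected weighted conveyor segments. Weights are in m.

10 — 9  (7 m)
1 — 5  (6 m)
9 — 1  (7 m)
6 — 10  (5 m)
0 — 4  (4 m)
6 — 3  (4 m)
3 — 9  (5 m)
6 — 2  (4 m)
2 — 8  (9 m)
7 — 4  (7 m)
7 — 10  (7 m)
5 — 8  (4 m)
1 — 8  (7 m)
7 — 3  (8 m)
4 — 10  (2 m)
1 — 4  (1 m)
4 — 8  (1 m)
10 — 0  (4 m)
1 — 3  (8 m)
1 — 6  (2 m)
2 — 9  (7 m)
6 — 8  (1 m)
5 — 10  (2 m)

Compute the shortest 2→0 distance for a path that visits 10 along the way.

Shortest 2→10: 2 → 6 → 8 → 4 → 10 = 8
Best 10 to 0: 10 → 0 costing 4
Total via 10: 8 + 4 = 12 m.

12 m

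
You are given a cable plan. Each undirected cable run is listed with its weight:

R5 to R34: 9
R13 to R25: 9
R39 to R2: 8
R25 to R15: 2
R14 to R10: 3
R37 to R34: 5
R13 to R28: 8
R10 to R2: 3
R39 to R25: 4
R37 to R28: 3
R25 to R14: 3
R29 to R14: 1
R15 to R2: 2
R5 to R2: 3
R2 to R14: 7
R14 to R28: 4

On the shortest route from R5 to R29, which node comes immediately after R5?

Compare a few routes:
R5 → R2 → R10 → R14 → R29: 3+3+3+1 = 10
R5 → R2 → R15 → R25 → R14 → R29: 3+2+2+3+1 = 11
The minimum is 10 via R5 → R2 → R10 → R14 → R29.
So from R5 the first move is to R2.

R2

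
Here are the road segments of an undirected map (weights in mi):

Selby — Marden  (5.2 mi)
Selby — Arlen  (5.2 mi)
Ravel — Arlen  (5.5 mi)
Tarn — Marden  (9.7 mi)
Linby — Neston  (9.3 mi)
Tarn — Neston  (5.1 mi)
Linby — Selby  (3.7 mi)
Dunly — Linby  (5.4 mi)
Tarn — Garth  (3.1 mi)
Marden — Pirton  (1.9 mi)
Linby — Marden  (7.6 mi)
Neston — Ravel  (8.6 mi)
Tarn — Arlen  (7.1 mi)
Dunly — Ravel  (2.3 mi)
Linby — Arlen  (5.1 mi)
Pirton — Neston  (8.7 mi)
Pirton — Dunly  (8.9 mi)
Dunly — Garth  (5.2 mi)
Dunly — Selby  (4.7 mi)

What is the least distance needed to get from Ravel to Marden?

Shortest distances from Ravel:
Ravel: 0
Dunly: 2.3  (via Ravel)
Arlen: 5.5  (via Ravel)
Selby: 7  (via Dunly)
Garth: 7.5  (via Dunly)
Linby: 7.7  (via Dunly)
Neston: 8.6  (via Ravel)
Tarn: 10.6  (via Garth)
Pirton: 11.2  (via Dunly)
Marden: 12.2  (via Selby)
Shortest route: Ravel–Dunly–Selby–Marden = 12.2 mi.

12.2 mi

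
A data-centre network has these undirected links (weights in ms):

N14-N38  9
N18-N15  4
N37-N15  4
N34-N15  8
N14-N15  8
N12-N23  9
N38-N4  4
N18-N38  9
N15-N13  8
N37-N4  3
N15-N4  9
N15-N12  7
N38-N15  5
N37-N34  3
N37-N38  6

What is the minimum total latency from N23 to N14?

24 ms

Settle nodes by increasing distance from N23:
N23: 0
N12: 9  (via N23)
N15: 16  (via N12)
N37: 20  (via N15)
N18: 20  (via N15)
N38: 21  (via N15)
N34: 23  (via N37)
N4: 23  (via N37)
N13: 24  (via N15)
N14: 24  (via N15)
Shortest route: N23–N12–N15–N14 = 24 ms.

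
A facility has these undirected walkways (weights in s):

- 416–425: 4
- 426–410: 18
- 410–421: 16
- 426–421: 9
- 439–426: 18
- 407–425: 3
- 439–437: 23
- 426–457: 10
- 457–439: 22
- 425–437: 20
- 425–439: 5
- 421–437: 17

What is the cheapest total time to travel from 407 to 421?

35 s

Running Dijkstra from 407:
407: 0
425: 3  (via 407)
416: 7  (via 425)
439: 8  (via 425)
437: 23  (via 425)
426: 26  (via 439)
457: 30  (via 439)
421: 35  (via 426)
Shortest route: 407 → 425 → 439 → 426 → 421 = 35 s.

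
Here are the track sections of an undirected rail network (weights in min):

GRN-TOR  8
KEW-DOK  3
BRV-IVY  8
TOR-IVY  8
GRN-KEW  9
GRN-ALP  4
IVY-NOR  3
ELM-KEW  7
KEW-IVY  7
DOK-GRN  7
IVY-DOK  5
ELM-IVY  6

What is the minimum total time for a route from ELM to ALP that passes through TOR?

26 min

Best ELM to TOR: ELM → IVY → TOR costing 14
Shortest TOR→ALP: TOR → GRN → ALP = 12
Total via TOR: 14 + 12 = 26 min.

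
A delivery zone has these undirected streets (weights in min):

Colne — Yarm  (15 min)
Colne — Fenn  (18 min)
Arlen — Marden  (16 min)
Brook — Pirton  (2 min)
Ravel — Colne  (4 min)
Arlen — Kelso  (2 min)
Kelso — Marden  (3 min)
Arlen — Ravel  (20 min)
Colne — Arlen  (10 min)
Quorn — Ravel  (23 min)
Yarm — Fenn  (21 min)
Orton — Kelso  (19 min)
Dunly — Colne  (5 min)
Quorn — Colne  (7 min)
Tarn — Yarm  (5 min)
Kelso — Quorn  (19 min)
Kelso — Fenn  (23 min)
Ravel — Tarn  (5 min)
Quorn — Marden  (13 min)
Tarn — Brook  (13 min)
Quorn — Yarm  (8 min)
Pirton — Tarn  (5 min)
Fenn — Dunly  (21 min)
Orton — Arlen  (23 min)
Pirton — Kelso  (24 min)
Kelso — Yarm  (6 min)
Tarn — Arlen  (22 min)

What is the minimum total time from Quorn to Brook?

Compare a few routes:
Quorn → Yarm → Tarn → Pirton → Brook: 8+5+5+2 = 20
Quorn → Colne → Ravel → Tarn → Pirton → Brook: 7+4+5+5+2 = 23
Cheapest is Quorn → Yarm → Tarn → Pirton → Brook at 20 min.

20 min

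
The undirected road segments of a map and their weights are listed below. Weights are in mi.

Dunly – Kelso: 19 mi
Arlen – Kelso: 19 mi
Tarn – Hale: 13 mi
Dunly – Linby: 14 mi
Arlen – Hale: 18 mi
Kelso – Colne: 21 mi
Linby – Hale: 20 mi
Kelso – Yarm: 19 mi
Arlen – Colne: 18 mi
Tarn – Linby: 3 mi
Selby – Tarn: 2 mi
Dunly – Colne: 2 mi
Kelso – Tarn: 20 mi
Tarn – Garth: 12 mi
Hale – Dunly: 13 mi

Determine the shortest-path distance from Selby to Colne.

Settle nodes by increasing distance from Selby:
Selby: 0
Tarn: 2  (via Selby)
Linby: 5  (via Tarn)
Garth: 14  (via Tarn)
Hale: 15  (via Tarn)
Dunly: 19  (via Linby)
Colne: 21  (via Dunly)
Shortest route: Selby–Tarn–Linby–Dunly–Colne = 21 mi.

21 mi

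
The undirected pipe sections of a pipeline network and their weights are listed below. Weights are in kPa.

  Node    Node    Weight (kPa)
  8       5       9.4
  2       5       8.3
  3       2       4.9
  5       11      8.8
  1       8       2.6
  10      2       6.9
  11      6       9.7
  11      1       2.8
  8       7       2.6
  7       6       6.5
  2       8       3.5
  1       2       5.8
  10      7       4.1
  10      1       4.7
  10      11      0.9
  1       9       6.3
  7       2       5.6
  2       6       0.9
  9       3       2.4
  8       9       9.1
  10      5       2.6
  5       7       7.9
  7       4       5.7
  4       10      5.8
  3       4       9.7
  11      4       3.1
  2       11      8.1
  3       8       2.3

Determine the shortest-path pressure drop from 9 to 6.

Compare a few routes:
9 → 1 → 8 → 2 → 6: 6.3+2.6+3.5+0.9 = 13.3
9 → 3 → 2 → 6: 2.4+4.9+0.9 = 8.2
9 → 1 → 2 → 6: 6.3+5.8+0.9 = 13
9 → 3 → 8 → 2 → 6: 2.4+2.3+3.5+0.9 = 9.1
The minimum is 8.2 kPa via 9 → 3 → 2 → 6.

8.2 kPa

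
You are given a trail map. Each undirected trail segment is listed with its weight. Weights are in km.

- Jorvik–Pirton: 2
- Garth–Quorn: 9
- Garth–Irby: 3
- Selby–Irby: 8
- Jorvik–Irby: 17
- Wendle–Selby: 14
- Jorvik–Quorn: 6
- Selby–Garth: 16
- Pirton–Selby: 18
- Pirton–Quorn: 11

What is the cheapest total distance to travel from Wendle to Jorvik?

Shortest distances from Wendle:
Wendle: 0
Selby: 14  (via Wendle)
Irby: 22  (via Selby)
Garth: 25  (via Irby)
Pirton: 32  (via Selby)
Quorn: 34  (via Garth)
Jorvik: 34  (via Pirton)
Shortest route: Wendle → Selby → Pirton → Jorvik = 34 km.

34 km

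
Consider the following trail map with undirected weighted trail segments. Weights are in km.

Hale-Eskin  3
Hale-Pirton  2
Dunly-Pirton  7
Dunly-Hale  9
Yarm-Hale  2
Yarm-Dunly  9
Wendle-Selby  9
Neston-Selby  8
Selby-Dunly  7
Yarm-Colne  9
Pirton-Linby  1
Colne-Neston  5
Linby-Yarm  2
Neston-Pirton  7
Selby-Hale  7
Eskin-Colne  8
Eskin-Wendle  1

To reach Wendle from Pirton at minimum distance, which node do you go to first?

Candidate routes:
Pirton - Hale - Eskin - Wendle: 2+3+1 = 6
Pirton - Linby - Yarm - Hale - Eskin - Wendle: 1+2+2+3+1 = 9
Cheapest is Pirton - Hale - Eskin - Wendle at 6 km.
So from Pirton the first move is to Hale.

Hale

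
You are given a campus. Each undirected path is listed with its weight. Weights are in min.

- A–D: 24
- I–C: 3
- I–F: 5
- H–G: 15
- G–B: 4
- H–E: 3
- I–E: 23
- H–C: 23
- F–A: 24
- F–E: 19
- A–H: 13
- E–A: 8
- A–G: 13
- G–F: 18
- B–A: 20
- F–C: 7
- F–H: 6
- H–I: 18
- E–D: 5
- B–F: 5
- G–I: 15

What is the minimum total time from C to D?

21 min

Enumerating some paths:
C–I–F–H–E–D: 3+5+6+3+5 = 22
C–F–H–E–D: 7+6+3+5 = 21
Cheapest is C–F–H–E–D at 21 min.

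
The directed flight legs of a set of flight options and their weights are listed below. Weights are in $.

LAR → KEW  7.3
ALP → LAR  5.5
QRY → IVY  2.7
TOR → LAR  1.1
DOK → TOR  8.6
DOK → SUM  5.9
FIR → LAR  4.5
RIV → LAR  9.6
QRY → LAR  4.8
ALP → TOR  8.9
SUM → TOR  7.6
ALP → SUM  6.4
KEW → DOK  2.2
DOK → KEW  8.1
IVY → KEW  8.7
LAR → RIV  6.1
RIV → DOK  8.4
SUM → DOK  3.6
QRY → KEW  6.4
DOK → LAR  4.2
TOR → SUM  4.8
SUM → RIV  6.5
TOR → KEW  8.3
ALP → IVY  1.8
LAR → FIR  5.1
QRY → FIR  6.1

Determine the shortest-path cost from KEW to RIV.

$12.5

Candidate routes:
KEW–DOK–LAR–RIV: 2.2+4.2+6.1 = 12.5
KEW–DOK–SUM–RIV: 2.2+5.9+6.5 = 14.6
The minimum is $12.5 via KEW–DOK–LAR–RIV.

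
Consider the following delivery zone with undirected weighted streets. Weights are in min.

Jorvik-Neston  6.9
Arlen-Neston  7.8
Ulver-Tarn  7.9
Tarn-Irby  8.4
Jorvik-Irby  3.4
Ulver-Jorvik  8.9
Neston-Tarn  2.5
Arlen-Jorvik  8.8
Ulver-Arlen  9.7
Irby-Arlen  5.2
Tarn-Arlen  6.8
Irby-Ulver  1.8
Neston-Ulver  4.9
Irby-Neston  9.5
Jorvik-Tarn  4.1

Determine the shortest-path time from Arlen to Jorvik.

Shortest distances from Arlen:
Arlen: 0
Irby: 5.2  (via Arlen)
Tarn: 6.8  (via Arlen)
Ulver: 7  (via Irby)
Neston: 7.8  (via Arlen)
Jorvik: 8.6  (via Irby)
Shortest route: Arlen → Irby → Jorvik = 8.6 min.

8.6 min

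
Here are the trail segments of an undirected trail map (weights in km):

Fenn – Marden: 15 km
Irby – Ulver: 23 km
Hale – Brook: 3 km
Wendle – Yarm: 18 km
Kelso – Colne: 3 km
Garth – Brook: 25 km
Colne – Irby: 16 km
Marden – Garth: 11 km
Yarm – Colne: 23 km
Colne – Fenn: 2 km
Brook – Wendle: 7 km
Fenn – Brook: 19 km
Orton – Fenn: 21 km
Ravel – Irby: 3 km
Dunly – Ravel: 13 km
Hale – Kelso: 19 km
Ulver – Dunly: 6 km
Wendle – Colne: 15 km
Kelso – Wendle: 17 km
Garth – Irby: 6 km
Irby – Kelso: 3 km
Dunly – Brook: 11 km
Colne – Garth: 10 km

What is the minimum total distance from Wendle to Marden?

32 km

Compare a few routes:
Wendle–Kelso–Irby–Garth–Marden: 17+3+6+11 = 37
Wendle–Colne–Fenn–Marden: 15+2+15 = 32
Wendle–Colne–Garth–Marden: 15+10+11 = 36
The minimum is 32 km via Wendle–Colne–Fenn–Marden.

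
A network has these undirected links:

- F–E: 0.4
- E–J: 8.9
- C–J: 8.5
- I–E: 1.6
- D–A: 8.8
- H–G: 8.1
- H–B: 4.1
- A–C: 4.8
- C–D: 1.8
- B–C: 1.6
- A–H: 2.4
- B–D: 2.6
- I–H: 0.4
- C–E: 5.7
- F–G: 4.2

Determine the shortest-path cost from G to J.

Candidate routes:
G → H → I → E → J: 8.1+0.4+1.6+8.9 = 19
G → F → E → C → J: 4.2+0.4+5.7+8.5 = 18.8
G → F → E → I → H → B → C → J: 4.2+0.4+1.6+0.4+4.1+1.6+8.5 = 20.8
G → F → E → J: 4.2+0.4+8.9 = 13.5
The minimum is 13.5 via G → F → E → J.

13.5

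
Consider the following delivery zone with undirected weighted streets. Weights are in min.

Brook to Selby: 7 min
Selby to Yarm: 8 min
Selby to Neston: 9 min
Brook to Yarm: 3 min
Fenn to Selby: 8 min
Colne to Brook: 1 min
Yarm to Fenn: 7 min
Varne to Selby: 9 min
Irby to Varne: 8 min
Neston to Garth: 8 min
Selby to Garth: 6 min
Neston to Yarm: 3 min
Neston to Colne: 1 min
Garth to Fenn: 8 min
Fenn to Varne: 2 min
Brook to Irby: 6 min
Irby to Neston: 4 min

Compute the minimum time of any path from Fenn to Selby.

8 min

Compare a few routes:
Fenn - Varne - Selby: 2+9 = 11
Fenn - Selby: 8 = 8
Fenn - Garth - Selby: 8+6 = 14
The minimum is 8 min via Fenn - Selby.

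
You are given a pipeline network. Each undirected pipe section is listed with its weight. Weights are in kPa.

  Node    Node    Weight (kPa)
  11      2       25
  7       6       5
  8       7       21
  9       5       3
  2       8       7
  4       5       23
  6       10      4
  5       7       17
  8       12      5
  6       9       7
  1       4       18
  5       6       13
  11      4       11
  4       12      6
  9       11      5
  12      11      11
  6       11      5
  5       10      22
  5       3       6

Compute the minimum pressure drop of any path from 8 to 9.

21 kPa

Running Dijkstra from 8:
8: 0
12: 5  (via 8)
2: 7  (via 8)
4: 11  (via 12)
11: 16  (via 12)
6: 21  (via 11)
7: 21  (via 8)
9: 21  (via 11)
Shortest route: 8 → 12 → 11 → 9 = 21 kPa.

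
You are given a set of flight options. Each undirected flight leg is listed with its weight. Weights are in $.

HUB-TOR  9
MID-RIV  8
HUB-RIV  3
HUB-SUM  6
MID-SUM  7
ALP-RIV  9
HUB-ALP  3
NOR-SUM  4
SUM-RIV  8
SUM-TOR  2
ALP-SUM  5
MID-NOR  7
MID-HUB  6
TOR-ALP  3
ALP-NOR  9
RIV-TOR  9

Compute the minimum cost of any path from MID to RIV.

$8

Shortest distances from MID:
MID: 0
HUB: 6  (via MID)
SUM: 7  (via MID)
NOR: 7  (via MID)
RIV: 8  (via MID)
Shortest route: MID–RIV = $8.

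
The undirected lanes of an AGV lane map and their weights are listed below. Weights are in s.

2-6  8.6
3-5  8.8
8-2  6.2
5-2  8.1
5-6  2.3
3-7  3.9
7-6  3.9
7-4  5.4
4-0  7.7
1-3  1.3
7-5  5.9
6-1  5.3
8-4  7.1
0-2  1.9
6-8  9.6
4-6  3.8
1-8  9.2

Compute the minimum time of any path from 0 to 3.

Candidate routes:
0–2–6–1–3: 1.9+8.6+5.3+1.3 = 17.1
0–4–7–3: 7.7+5.4+3.9 = 17
Cheapest is 0–4–7–3 at 17 s.

17 s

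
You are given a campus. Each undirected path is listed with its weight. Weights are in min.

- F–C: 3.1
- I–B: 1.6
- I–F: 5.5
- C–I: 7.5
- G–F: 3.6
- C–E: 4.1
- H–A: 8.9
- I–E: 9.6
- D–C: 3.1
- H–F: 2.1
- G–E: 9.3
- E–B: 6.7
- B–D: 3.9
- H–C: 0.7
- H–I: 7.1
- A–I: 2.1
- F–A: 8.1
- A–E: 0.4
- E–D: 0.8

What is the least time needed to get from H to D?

Shortest distances from H:
H: 0
C: 0.7  (via H)
F: 2.1  (via H)
D: 3.8  (via C)
Shortest route: H–C–D = 3.8 min.

3.8 min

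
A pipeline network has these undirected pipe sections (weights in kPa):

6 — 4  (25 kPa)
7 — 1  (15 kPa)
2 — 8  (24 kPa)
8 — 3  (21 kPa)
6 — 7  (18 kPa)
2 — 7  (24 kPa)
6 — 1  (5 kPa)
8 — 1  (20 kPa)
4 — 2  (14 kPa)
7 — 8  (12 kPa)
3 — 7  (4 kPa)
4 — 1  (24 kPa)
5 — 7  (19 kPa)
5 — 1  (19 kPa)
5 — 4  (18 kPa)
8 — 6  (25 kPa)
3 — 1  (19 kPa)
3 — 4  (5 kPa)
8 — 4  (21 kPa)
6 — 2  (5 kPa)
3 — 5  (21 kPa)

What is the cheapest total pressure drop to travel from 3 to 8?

Shortest distances from 3:
3: 0
7: 4  (via 3)
4: 5  (via 3)
8: 16  (via 7)
Shortest route: 3–7–8 = 16 kPa.

16 kPa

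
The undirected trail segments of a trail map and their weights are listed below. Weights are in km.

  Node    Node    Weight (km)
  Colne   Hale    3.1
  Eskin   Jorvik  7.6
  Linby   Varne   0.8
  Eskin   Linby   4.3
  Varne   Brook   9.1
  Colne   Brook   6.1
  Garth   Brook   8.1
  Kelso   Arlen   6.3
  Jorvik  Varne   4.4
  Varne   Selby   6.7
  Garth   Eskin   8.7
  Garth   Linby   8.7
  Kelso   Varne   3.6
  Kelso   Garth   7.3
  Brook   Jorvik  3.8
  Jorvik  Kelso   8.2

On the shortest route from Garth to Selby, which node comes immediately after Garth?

Linby

Enumerating some paths:
Garth - Linby - Varne - Selby: 8.7+0.8+6.7 = 16.2
Garth - Brook - Jorvik - Varne - Selby: 8.1+3.8+4.4+6.7 = 23
Garth - Kelso - Varne - Selby: 7.3+3.6+6.7 = 17.6
Garth - Eskin - Linby - Varne - Selby: 8.7+4.3+0.8+6.7 = 20.5
The minimum is 16.2 km via Garth - Linby - Varne - Selby.
So from Garth the first move is to Linby.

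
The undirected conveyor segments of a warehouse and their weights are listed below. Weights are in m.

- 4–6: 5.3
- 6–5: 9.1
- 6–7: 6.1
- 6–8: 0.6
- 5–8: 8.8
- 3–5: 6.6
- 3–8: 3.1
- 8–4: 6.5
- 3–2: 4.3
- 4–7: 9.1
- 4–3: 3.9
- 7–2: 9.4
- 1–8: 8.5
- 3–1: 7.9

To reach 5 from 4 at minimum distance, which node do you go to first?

3

Enumerating some paths:
4 - 3 - 5: 3.9+6.6 = 10.5
4 - 6 - 8 - 5: 5.3+0.6+8.8 = 14.7
4 - 6 - 5: 5.3+9.1 = 14.4
Cheapest is 4 - 3 - 5 at 10.5 m.
So from 4 the first move is to 3.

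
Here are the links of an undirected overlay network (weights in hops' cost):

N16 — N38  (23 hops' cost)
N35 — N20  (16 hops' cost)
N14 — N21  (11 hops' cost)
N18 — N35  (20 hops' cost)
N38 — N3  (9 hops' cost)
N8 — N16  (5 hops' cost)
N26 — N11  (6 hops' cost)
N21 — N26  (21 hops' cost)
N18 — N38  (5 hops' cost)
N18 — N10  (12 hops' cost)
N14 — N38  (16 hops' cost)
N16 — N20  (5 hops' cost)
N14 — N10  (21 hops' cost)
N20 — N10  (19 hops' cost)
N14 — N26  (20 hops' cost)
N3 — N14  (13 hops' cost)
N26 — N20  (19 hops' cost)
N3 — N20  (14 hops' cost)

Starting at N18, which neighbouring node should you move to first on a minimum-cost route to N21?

N38

Enumerating some paths:
N18–N38–N3–N14–N21: 5+9+13+11 = 38
N18–N10–N14–N21: 12+21+11 = 44
N18–N38–N14–N21: 5+16+11 = 32
Cheapest is N18–N38–N14–N21 at 32 hops' cost.
So from N18 the first move is to N38.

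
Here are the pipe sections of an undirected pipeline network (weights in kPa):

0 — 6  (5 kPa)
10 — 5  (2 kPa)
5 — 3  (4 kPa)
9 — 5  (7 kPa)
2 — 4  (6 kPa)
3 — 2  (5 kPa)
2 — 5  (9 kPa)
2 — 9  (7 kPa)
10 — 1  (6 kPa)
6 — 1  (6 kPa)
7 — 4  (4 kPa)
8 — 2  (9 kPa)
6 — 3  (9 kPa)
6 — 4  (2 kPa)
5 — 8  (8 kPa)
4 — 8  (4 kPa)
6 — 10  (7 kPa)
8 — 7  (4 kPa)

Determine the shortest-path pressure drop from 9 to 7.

Candidate routes:
9 → 5 → 8 → 7: 7+8+4 = 19
9 → 2 → 4 → 7: 7+6+4 = 17
The minimum is 17 kPa via 9 → 2 → 4 → 7.

17 kPa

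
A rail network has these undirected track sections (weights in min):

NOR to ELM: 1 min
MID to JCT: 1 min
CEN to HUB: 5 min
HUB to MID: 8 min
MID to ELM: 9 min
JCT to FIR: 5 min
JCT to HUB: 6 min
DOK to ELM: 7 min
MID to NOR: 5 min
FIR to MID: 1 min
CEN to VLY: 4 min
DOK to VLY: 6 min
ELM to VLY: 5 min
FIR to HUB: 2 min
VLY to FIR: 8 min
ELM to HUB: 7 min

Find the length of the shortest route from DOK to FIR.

14 min

Enumerating some paths:
DOK → ELM → MID → FIR: 7+9+1 = 17
DOK → VLY → FIR: 6+8 = 14
DOK → ELM → HUB → FIR: 7+7+2 = 16
The minimum is 14 min via DOK → VLY → FIR.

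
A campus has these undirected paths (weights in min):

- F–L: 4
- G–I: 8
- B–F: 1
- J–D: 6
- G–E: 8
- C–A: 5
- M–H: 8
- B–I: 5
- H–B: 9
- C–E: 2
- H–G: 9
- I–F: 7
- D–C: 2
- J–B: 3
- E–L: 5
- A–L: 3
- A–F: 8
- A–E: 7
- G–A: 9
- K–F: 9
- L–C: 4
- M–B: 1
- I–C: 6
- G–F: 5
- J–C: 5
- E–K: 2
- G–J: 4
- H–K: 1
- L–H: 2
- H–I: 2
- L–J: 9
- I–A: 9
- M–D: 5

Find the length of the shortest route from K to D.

6 min

Compare a few routes:
K → E → C → D: 2+2+2 = 6
K → H → L → C → D: 1+2+4+2 = 9
K → H → I → C → D: 1+2+6+2 = 11
Cheapest is K → E → C → D at 6 min.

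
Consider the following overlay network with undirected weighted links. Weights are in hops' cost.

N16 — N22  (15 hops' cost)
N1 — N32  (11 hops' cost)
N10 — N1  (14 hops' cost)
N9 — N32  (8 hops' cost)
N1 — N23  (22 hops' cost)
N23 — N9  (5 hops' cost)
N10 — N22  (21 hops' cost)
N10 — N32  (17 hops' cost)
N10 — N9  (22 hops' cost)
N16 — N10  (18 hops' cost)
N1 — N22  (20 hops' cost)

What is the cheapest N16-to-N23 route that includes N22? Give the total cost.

Best N16 to N22: N16–N22 costing 15
Shortest N22→N23: N22–N1–N23 = 42
Total via N22: 15 + 42 = 57 hops' cost.

57 hops' cost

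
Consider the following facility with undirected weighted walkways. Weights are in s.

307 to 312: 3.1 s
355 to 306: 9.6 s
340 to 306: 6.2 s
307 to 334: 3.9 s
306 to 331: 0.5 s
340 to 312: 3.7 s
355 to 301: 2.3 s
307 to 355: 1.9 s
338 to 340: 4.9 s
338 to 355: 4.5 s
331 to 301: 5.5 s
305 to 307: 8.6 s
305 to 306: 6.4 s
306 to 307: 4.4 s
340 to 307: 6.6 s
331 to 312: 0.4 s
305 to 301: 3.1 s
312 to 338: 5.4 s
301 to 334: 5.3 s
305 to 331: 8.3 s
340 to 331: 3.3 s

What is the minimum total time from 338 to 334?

10.3 s

Settle nodes by increasing distance from 338:
338: 0
355: 4.5  (via 338)
340: 4.9  (via 338)
312: 5.4  (via 338)
331: 5.8  (via 312)
306: 6.3  (via 331)
307: 6.4  (via 355)
301: 6.8  (via 355)
305: 9.9  (via 301)
334: 10.3  (via 307)
Shortest route: 338–355–307–334 = 10.3 s.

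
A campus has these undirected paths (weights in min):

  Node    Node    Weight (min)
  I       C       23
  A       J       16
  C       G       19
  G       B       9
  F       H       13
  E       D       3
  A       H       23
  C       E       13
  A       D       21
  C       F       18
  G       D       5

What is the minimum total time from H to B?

Candidate routes:
H → F → C → G → B: 13+18+19+9 = 59
H → A → D → G → B: 23+21+5+9 = 58
The minimum is 58 min via H → A → D → G → B.

58 min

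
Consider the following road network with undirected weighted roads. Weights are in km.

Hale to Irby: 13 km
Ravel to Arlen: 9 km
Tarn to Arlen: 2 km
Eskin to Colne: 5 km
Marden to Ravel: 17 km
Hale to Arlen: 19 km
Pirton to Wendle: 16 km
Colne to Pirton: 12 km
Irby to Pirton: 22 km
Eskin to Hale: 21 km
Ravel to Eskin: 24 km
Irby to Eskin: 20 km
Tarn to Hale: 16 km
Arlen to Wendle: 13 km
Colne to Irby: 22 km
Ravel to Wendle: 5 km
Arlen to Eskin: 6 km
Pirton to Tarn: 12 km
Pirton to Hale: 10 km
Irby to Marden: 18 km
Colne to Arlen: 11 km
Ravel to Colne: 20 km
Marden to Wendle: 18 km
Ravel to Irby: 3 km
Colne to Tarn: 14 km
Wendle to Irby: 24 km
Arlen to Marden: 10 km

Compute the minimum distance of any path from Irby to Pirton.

Settle nodes by increasing distance from Irby:
Irby: 0
Ravel: 3  (via Irby)
Wendle: 8  (via Ravel)
Arlen: 12  (via Ravel)
Hale: 13  (via Irby)
Tarn: 14  (via Arlen)
Eskin: 18  (via Arlen)
Marden: 18  (via Irby)
Pirton: 22  (via Irby)
Shortest route: Irby–Pirton = 22 km.

22 km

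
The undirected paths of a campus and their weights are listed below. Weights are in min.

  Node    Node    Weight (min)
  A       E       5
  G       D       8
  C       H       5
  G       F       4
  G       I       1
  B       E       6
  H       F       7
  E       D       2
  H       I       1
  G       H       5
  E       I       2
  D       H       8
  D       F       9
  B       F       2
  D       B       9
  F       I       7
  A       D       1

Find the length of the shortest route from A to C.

11 min

Running Dijkstra from A:
A: 0
D: 1  (via A)
E: 3  (via D)
I: 5  (via E)
G: 6  (via I)
H: 6  (via I)
B: 9  (via E)
F: 10  (via D)
C: 11  (via H)
Shortest route: A–D–E–I–H–C = 11 min.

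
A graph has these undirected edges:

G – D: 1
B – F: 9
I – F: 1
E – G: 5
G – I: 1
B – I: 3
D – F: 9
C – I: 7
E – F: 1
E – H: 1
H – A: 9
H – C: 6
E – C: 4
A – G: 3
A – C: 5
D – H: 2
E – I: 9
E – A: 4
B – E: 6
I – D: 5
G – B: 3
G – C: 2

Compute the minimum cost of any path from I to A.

4

Candidate routes:
I–F–E–A: 1+1+4 = 6
I–G–A: 1+3 = 4
Cheapest is I–G–A at 4.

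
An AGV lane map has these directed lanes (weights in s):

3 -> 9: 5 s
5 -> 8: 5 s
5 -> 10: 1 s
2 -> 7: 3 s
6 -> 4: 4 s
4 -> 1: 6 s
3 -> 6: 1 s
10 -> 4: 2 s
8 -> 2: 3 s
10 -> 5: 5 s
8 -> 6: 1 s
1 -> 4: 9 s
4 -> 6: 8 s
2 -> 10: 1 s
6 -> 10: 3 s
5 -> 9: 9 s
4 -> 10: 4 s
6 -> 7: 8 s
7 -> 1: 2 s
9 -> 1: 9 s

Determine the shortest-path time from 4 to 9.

18 s

Running Dijkstra from 4:
4: 0
10: 4  (via 4)
1: 6  (via 4)
6: 8  (via 4)
5: 9  (via 10)
8: 14  (via 5)
7: 16  (via 6)
2: 17  (via 8)
9: 18  (via 5)
Shortest route: 4 → 10 → 5 → 9 = 18 s.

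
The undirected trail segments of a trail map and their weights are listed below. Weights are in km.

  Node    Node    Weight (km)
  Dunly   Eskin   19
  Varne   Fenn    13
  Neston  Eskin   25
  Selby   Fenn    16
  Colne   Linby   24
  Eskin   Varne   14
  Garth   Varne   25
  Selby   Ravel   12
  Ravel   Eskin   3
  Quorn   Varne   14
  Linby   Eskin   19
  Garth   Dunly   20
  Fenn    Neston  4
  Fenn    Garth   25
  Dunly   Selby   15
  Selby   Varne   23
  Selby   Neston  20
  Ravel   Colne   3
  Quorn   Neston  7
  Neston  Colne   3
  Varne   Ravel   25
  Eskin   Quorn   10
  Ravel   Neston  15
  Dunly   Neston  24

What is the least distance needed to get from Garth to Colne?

32 km

Running Dijkstra from Garth:
Garth: 0
Dunly: 20  (via Garth)
Varne: 25  (via Garth)
Fenn: 25  (via Garth)
Neston: 29  (via Fenn)
Colne: 32  (via Neston)
Shortest route: Garth → Fenn → Neston → Colne = 32 km.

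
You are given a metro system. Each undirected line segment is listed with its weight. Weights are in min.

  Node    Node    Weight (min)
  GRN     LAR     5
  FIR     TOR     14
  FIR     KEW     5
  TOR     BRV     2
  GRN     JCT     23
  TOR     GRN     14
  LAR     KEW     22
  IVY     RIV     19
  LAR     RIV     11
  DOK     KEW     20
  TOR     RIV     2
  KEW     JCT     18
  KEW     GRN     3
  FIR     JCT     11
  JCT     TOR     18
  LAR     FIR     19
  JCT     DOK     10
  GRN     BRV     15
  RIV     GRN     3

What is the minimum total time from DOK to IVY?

45 min

Enumerating some paths:
DOK - JCT - TOR - RIV - IVY: 10+18+2+19 = 49
DOK - KEW - GRN - RIV - IVY: 20+3+3+19 = 45
The minimum is 45 min via DOK - KEW - GRN - RIV - IVY.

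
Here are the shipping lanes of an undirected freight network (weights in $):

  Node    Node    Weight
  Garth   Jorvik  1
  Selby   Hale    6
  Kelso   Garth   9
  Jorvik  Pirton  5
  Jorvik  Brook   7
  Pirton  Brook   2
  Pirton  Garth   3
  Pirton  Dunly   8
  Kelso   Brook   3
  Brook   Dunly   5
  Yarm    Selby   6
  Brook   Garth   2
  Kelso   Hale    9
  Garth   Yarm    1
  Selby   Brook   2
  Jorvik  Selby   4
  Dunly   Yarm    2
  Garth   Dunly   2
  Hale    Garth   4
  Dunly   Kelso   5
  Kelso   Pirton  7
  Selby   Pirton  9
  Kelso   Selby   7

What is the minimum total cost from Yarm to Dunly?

Settle nodes by increasing distance from Yarm:
Yarm: 0
Garth: 1  (via Yarm)
Dunly: 2  (via Yarm)
Shortest route: Yarm → Dunly = $2.

$2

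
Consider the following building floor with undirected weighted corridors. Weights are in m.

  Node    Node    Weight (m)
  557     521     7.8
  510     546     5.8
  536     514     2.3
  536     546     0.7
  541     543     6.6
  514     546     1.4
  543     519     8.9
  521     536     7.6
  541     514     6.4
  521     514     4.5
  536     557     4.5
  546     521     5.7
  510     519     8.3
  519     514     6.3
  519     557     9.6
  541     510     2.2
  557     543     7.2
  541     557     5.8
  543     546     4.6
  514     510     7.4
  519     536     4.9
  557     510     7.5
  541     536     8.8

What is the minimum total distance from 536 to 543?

Enumerating some paths:
536 → 546 → 543: 0.7+4.6 = 5.3
536 → 514 → 546 → 543: 2.3+1.4+4.6 = 8.3
Cheapest is 536 → 546 → 543 at 5.3 m.

5.3 m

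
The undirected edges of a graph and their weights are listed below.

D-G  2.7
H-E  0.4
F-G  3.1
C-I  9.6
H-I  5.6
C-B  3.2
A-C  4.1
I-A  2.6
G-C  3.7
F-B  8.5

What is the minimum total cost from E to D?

19.1

Settle nodes by increasing distance from E:
E: 0
H: 0.4  (via E)
I: 6  (via H)
A: 8.6  (via I)
C: 12.7  (via A)
B: 15.9  (via C)
G: 16.4  (via C)
D: 19.1  (via G)
Shortest route: E–H–I–A–C–G–D = 19.1.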